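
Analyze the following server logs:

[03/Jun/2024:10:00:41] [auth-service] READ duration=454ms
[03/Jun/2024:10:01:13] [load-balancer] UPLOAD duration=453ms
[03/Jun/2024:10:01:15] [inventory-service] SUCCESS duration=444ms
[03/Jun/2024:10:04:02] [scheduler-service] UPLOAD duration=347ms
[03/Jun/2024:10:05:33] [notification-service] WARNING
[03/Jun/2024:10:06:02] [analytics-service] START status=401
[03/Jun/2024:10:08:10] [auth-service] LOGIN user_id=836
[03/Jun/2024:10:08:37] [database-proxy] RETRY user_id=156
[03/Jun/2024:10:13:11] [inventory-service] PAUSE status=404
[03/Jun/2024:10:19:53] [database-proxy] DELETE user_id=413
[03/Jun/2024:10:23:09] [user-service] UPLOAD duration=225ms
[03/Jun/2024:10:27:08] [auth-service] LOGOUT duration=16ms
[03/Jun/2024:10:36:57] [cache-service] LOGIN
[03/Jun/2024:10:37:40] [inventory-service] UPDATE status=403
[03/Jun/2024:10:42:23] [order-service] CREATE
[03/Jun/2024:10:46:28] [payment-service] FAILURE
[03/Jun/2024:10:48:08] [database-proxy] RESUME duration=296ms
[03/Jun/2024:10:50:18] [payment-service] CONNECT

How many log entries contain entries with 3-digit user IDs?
3

To find matching entries:

1. Pattern to match: entries with 3-digit user IDs
2. Scan each log entry for the pattern
3. Count matches: 3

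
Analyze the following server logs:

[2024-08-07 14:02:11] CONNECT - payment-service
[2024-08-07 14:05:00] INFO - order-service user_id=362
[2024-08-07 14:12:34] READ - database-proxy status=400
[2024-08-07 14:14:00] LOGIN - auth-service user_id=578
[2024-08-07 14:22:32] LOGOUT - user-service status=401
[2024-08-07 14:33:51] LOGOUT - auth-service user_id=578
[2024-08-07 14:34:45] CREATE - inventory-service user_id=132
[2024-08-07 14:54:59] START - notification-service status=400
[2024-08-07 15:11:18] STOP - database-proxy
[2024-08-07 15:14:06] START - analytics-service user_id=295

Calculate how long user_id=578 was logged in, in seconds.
1191

To calculate session duration:

1. Find LOGIN event for user_id=578: 2024-08-07 14:14:00
2. Find LOGOUT event for user_id=578: 2024-08-07 14:33:51
3. Session duration: 2024-08-07 14:33:51 - 2024-08-07 14:14:00 = 1191 seconds (19 minutes)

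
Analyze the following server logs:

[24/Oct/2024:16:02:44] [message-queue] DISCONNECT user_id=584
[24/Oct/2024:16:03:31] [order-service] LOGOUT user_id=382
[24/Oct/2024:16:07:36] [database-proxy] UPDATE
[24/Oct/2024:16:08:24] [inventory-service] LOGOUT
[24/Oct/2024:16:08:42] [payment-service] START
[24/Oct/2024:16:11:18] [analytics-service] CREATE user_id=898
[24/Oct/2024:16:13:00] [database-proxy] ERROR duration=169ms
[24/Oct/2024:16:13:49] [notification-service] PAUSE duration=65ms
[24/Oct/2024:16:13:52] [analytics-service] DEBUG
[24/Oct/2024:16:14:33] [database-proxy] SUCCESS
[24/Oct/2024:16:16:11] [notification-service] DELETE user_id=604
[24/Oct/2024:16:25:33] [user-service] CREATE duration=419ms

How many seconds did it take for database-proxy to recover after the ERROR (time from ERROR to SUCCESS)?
93

To calculate recovery time:

1. Find ERROR event for database-proxy: 24/Oct/2024:16:13:00
2. Find next SUCCESS event for database-proxy: 24/Oct/2024:16:14:33
3. Recovery time: 24/Oct/2024:16:14:33 - 24/Oct/2024:16:13:00 = 93 seconds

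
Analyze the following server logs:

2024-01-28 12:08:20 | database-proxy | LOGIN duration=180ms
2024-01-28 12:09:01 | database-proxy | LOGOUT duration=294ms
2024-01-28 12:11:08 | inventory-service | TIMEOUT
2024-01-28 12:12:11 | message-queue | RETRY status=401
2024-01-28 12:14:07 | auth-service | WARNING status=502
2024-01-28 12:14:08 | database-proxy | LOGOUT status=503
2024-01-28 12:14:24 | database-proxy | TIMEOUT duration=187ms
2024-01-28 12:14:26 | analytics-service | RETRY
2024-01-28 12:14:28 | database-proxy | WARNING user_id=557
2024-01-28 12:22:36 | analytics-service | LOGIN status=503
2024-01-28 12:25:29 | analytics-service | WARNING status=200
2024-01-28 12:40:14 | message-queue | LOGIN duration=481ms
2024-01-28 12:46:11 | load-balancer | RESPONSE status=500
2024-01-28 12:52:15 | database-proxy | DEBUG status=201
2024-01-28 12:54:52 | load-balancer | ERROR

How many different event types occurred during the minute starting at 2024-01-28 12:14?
4

To count unique event types:

1. Filter events in the minute starting at 2024-01-28 12:14
2. Extract event types from matching entries
3. Count unique types: 4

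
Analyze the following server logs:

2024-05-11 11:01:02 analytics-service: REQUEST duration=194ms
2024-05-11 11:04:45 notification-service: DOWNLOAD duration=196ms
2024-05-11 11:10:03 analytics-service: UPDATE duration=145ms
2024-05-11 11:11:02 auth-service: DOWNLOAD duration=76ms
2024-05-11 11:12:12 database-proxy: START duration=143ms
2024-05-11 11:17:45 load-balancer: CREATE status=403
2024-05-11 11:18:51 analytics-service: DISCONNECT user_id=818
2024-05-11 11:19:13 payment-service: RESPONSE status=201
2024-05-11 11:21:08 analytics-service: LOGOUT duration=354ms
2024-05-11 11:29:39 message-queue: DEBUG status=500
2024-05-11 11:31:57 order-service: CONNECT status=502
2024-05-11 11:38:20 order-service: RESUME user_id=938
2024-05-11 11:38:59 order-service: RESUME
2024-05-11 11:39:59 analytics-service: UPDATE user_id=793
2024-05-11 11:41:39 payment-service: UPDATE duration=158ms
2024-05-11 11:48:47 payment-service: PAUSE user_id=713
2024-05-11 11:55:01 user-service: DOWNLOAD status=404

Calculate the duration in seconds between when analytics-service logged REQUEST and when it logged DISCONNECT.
1069

To find the time between events:

1. Locate the first REQUEST event for analytics-service: 2024-05-11 11:01:02
2. Locate the first DISCONNECT event for analytics-service: 2024-05-11 11:18:51
3. Calculate the difference: 2024-05-11 11:18:51 - 2024-05-11 11:01:02 = 1069 seconds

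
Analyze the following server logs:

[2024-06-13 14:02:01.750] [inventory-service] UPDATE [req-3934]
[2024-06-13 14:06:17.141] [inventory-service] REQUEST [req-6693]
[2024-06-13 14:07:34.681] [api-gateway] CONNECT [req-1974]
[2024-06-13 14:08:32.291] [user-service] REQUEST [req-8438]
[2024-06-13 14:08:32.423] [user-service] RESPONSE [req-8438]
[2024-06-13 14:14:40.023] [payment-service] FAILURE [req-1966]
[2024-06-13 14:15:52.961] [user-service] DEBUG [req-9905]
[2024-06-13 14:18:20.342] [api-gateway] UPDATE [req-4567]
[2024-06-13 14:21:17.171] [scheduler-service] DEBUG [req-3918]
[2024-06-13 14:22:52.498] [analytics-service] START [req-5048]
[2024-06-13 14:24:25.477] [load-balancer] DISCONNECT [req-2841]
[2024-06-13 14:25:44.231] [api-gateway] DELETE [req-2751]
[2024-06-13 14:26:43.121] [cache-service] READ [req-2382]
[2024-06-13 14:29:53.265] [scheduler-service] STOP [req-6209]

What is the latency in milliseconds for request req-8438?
132

To calculate latency:

1. Find REQUEST with id req-8438: 2024-06-13 14:08:32.291
2. Find RESPONSE with id req-8438: 2024-06-13 14:08:32.423
3. Latency: 2024-06-13 14:08:32.423 - 2024-06-13 14:08:32.291 = 132ms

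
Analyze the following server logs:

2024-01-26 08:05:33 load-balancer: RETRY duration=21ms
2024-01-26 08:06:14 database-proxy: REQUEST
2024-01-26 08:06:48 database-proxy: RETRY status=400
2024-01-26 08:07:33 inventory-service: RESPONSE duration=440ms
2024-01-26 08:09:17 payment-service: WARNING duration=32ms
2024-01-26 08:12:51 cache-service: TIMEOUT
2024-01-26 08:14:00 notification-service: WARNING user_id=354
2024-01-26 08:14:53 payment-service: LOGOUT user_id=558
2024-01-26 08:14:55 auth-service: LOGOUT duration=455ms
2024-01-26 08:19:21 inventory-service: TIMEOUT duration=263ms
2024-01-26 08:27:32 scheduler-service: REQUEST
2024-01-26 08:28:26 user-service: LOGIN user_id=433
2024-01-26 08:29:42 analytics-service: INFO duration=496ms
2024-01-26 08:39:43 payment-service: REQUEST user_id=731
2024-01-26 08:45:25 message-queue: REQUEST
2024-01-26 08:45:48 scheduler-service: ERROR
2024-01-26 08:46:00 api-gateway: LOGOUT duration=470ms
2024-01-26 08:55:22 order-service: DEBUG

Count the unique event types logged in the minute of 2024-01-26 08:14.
2

To count unique event types:

1. Filter events in the minute starting at 2024-01-26 08:14
2. Extract event types from matching entries
3. Count unique types: 2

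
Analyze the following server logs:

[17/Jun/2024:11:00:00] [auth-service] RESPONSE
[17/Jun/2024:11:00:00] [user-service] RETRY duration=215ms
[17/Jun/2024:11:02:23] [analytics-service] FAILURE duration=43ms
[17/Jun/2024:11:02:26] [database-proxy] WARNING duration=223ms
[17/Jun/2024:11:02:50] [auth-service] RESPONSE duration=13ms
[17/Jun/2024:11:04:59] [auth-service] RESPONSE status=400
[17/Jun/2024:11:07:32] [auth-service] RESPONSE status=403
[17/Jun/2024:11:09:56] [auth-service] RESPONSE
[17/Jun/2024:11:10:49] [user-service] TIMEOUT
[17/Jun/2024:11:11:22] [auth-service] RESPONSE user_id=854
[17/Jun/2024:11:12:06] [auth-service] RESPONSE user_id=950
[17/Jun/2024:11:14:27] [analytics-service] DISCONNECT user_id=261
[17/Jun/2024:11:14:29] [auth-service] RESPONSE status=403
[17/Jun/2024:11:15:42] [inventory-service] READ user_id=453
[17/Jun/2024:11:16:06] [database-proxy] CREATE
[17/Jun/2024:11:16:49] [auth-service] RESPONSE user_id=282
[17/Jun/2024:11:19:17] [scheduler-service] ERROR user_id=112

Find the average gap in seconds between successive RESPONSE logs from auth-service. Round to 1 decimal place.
126.1

To calculate average interval:

1. Find all RESPONSE events for auth-service in order
2. Calculate time gaps between consecutive events
3. Compute mean of gaps: 1009 / 8 = 126.1 seconds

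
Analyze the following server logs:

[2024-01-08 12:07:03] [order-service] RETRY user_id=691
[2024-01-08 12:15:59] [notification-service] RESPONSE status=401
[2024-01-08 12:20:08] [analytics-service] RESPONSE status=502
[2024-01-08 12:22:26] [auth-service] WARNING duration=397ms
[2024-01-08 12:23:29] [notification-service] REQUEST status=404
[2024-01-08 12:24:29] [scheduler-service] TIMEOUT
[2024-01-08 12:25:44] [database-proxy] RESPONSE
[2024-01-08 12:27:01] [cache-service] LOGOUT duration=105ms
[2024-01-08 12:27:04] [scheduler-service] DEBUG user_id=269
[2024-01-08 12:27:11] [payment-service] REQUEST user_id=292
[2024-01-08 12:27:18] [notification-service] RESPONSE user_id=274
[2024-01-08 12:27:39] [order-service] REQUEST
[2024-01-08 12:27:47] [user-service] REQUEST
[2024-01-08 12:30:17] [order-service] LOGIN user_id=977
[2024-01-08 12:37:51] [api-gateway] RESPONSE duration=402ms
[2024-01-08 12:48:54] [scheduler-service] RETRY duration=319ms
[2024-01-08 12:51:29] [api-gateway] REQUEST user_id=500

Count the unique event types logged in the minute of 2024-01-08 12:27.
4

To count unique event types:

1. Filter events in the minute starting at 2024-01-08 12:27
2. Extract event types from matching entries
3. Count unique types: 4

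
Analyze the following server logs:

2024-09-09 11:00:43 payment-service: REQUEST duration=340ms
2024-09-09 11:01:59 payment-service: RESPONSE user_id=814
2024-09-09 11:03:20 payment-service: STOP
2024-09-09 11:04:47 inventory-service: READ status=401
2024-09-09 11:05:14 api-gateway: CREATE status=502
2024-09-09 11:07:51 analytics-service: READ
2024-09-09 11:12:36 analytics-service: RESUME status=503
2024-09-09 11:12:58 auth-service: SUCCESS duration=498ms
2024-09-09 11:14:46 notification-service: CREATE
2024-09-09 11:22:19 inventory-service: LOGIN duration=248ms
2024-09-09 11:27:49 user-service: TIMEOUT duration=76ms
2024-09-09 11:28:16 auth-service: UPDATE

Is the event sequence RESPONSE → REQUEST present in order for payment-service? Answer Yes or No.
No

To verify sequence order:

1. Find all events in sequence RESPONSE → REQUEST for payment-service
2. Extract their timestamps
3. Check if timestamps are in ascending order
4. Result: No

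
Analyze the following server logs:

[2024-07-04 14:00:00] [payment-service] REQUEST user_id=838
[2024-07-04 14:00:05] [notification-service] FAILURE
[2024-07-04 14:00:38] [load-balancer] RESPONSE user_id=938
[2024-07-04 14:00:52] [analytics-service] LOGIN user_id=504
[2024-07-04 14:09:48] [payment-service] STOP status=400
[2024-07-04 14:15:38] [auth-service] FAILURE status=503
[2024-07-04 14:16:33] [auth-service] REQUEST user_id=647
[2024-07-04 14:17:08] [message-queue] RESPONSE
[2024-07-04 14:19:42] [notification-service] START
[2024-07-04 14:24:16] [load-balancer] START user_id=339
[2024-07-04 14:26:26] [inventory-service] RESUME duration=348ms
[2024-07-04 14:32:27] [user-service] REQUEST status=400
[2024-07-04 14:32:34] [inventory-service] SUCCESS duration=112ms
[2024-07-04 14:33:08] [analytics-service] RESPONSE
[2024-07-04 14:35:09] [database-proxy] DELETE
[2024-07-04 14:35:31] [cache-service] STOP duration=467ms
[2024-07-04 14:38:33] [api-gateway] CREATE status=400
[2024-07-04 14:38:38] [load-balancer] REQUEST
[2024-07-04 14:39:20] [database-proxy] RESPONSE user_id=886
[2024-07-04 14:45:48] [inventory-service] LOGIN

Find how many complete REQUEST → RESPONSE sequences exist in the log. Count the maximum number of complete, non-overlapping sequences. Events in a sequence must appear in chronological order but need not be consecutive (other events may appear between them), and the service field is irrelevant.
4

To count sequences:

1. Look for pattern: REQUEST → RESPONSE
2. Greedily scan the log in chronological order, matching each sequence element in turn (ignoring service)
3. Each time the full pattern completes, increment the count and restart matching from the next event
4. Complete non-overlapping sequences found: 4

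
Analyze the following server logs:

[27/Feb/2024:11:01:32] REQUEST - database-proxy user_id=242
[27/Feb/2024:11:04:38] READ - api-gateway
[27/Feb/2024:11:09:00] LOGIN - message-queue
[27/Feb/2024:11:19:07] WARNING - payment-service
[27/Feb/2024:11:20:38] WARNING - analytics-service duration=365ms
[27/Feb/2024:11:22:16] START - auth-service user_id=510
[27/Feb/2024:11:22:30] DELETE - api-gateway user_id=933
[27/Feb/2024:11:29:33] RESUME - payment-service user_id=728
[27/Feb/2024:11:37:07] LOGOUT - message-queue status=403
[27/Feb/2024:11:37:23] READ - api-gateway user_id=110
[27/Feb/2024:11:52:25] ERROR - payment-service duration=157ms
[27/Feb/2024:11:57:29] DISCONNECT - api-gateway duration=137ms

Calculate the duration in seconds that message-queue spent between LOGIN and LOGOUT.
1687

To calculate state duration:

1. Find LOGIN event for message-queue: 27/Feb/2024:11:09:00
2. Find LOGOUT event for message-queue: 27/Feb/2024:11:37:07
3. Calculate duration: 27/Feb/2024:11:37:07 - 27/Feb/2024:11:09:00 = 1687 seconds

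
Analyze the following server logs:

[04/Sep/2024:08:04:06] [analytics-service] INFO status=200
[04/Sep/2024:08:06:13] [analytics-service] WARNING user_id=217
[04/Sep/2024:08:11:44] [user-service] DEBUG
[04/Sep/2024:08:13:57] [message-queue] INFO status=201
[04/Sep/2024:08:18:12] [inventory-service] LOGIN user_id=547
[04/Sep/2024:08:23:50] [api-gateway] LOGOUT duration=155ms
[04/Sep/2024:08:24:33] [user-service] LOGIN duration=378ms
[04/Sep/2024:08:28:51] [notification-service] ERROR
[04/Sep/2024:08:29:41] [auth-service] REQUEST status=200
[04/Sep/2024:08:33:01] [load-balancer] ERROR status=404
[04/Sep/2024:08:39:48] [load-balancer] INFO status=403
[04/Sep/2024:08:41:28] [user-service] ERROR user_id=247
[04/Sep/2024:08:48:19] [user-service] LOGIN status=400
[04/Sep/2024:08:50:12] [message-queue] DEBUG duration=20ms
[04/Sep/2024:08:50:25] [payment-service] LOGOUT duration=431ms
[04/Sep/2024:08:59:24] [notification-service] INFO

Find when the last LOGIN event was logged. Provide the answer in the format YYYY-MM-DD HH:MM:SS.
2024-09-04 08:48:19

To find the last event:

1. Filter for all LOGIN events
2. Sort by timestamp
3. Select the last one
4. Timestamp: 2024-09-04 08:48:19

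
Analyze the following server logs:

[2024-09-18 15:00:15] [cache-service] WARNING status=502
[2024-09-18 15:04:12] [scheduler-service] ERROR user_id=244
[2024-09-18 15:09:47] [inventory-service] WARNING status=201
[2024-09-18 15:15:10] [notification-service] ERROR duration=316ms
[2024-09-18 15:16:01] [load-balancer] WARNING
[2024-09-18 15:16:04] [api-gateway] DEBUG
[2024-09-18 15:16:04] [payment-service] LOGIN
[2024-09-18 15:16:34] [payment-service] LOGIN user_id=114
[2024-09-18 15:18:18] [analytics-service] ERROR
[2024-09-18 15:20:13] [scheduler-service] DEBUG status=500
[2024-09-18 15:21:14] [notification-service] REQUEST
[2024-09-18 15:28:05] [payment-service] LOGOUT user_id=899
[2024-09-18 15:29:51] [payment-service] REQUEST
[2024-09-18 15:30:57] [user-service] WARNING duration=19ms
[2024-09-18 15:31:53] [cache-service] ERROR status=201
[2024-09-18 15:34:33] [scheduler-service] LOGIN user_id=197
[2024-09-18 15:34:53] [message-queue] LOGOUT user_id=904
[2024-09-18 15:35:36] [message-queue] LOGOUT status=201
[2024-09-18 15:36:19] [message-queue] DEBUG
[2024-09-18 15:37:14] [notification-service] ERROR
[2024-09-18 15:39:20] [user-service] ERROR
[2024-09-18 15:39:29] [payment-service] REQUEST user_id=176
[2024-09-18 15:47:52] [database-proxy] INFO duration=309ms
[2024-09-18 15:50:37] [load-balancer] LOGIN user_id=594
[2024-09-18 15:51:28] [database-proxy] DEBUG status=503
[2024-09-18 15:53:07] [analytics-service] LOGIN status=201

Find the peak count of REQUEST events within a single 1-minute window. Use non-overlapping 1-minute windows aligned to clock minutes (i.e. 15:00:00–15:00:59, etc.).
1

To find the burst window:

1. Divide the log period into non-overlapping 1-minute windows starting at 15:00
2. Count REQUEST events in each window
3. Find the window with maximum count
4. Maximum events in a window: 1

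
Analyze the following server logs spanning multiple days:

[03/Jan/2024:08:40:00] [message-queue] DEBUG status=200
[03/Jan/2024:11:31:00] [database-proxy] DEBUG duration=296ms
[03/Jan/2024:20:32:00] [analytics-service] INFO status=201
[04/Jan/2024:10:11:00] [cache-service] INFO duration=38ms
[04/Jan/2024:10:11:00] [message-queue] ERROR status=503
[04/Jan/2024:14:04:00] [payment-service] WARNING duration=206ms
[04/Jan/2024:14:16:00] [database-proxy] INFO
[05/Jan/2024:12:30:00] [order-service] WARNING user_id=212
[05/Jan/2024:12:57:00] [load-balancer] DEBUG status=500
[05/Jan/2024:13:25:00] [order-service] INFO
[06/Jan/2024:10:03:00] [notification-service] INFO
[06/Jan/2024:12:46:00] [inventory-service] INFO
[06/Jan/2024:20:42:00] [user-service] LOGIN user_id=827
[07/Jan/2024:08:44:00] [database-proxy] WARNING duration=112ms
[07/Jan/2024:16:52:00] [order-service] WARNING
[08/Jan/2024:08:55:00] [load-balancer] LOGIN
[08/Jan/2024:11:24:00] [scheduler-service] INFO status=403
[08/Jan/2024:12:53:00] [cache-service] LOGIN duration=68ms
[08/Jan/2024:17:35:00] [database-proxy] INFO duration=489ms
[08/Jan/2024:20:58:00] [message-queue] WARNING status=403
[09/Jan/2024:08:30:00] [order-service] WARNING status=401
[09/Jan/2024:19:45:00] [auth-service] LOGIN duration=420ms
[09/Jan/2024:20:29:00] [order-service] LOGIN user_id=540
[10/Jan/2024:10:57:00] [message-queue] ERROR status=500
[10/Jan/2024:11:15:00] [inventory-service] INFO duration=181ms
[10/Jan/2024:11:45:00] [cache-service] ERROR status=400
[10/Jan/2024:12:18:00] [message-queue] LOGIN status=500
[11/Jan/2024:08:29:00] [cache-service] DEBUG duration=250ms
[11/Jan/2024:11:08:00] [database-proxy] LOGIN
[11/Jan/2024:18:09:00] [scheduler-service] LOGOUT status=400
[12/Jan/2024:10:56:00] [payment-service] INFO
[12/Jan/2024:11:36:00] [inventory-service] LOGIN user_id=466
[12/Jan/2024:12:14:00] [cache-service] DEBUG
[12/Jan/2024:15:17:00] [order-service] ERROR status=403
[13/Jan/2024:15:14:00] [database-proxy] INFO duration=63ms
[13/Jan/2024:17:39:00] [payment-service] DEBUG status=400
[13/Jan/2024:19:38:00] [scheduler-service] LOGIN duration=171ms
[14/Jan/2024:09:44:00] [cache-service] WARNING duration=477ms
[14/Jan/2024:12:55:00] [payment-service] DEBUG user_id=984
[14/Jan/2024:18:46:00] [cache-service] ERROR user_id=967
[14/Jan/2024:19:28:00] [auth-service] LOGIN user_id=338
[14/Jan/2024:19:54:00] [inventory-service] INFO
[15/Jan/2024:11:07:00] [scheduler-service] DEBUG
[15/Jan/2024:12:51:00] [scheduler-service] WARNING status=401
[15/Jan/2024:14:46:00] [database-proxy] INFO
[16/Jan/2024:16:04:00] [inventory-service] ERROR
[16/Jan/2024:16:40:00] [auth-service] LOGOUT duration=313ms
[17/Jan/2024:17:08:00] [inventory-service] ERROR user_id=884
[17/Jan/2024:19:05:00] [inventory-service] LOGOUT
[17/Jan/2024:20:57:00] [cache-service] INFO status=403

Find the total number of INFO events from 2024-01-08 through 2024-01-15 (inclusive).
7

To filter by date range:

1. Date range: 2024-01-08 through 2024-01-15, both dates inclusive
2. Filter for INFO events whose date falls in this range
3. Count matching events: 7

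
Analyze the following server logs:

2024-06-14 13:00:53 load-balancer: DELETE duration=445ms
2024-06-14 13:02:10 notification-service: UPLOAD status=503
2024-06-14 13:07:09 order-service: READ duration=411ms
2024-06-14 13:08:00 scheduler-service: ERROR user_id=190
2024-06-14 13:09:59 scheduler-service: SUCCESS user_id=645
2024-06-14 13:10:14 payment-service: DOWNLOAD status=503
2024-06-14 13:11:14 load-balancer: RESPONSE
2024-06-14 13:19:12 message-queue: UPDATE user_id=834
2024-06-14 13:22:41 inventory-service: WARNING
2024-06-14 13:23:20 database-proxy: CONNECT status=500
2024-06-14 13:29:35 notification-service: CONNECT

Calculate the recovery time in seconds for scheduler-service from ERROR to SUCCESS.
119

To calculate recovery time:

1. Find ERROR event for scheduler-service: 2024-06-14 13:08:00
2. Find next SUCCESS event for scheduler-service: 2024-06-14 13:09:59
3. Recovery time: 2024-06-14 13:09:59 - 2024-06-14 13:08:00 = 119 seconds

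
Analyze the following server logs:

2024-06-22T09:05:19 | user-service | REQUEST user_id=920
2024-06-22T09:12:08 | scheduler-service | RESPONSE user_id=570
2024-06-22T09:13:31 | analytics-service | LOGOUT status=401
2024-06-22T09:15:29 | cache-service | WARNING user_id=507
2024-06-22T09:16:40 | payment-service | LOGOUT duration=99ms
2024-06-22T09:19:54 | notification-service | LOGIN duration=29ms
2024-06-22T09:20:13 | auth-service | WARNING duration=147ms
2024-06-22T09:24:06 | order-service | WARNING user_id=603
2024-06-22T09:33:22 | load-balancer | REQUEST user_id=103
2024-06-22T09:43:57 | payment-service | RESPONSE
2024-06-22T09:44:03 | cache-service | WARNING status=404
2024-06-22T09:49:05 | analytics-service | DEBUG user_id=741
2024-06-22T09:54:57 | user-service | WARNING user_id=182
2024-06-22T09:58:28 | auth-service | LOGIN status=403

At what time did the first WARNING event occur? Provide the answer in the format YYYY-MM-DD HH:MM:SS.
2024-06-22 09:15:29

To find the first event:

1. Filter for all WARNING events
2. Sort by timestamp
3. Select the first one
4. Timestamp: 2024-06-22 09:15:29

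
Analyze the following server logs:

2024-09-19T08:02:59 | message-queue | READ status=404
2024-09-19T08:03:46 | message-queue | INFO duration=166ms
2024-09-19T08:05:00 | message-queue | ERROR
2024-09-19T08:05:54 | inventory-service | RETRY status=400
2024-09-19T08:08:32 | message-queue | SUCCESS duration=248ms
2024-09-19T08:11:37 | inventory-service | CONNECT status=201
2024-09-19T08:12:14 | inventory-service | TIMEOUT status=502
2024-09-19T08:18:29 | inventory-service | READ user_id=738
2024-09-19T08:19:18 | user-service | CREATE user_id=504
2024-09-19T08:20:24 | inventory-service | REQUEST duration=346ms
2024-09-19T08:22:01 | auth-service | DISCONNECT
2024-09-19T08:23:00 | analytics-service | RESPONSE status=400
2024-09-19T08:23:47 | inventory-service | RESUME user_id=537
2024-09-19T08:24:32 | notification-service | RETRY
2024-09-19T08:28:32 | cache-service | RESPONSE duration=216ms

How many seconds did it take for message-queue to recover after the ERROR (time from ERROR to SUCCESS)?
212

To calculate recovery time:

1. Find ERROR event for message-queue: 2024-09-19T08:05:00
2. Find next SUCCESS event for message-queue: 2024-09-19T08:08:32
3. Recovery time: 2024-09-19T08:08:32 - 2024-09-19T08:05:00 = 212 seconds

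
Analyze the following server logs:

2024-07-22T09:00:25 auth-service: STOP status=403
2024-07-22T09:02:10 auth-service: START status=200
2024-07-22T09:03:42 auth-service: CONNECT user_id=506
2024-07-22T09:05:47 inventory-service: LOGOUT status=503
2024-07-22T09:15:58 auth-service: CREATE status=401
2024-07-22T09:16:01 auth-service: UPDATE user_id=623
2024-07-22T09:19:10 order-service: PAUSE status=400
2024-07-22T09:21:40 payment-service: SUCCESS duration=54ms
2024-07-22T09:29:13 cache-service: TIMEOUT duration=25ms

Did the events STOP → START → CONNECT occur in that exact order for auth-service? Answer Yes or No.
Yes

To verify sequence order:

1. Find all events in sequence STOP → START → CONNECT for auth-service
2. Extract their timestamps
3. Check if timestamps are in ascending order
4. Result: Yes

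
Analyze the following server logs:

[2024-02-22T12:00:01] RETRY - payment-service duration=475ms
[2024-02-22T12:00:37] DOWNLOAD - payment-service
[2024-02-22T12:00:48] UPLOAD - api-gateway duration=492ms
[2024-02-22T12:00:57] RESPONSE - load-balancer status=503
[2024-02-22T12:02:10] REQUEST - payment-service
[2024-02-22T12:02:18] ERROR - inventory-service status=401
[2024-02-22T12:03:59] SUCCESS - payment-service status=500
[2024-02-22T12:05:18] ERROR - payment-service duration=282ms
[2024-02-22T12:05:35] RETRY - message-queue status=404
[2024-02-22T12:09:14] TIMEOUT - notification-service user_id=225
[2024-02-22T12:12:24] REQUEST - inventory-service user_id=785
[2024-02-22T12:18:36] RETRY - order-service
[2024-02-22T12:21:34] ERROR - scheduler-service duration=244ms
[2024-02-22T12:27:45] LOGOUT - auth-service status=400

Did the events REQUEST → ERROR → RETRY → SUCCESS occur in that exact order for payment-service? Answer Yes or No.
No

To verify sequence order:

1. Find all events in sequence REQUEST → ERROR → RETRY → SUCCESS for payment-service
2. Extract their timestamps
3. Check if timestamps are in ascending order
4. Result: No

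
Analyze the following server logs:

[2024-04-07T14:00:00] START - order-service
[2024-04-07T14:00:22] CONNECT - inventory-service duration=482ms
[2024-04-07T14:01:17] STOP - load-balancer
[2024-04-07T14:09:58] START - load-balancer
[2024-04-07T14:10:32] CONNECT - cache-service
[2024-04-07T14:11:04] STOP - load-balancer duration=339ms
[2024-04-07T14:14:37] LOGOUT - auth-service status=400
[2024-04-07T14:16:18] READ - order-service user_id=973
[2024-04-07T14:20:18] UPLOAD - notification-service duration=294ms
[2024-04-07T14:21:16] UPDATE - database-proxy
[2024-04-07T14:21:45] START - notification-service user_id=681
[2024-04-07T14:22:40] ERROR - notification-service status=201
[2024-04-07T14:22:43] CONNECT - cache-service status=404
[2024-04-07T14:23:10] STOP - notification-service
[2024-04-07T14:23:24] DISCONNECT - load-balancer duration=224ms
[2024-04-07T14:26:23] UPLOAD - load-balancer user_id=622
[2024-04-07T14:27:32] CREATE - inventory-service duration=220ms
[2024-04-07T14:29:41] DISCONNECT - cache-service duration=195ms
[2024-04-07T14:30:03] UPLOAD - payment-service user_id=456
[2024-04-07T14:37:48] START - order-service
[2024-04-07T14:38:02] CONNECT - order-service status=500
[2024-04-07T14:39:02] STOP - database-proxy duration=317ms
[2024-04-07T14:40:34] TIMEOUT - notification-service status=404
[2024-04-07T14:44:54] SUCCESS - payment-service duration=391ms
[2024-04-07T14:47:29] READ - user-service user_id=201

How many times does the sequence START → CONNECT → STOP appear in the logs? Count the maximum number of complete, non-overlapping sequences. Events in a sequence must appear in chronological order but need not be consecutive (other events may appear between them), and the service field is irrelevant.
4

To count sequences:

1. Look for pattern: START → CONNECT → STOP
2. Greedily scan the log in chronological order, matching each sequence element in turn (ignoring service)
3. Each time the full pattern completes, increment the count and restart matching from the next event
4. Complete non-overlapping sequences found: 4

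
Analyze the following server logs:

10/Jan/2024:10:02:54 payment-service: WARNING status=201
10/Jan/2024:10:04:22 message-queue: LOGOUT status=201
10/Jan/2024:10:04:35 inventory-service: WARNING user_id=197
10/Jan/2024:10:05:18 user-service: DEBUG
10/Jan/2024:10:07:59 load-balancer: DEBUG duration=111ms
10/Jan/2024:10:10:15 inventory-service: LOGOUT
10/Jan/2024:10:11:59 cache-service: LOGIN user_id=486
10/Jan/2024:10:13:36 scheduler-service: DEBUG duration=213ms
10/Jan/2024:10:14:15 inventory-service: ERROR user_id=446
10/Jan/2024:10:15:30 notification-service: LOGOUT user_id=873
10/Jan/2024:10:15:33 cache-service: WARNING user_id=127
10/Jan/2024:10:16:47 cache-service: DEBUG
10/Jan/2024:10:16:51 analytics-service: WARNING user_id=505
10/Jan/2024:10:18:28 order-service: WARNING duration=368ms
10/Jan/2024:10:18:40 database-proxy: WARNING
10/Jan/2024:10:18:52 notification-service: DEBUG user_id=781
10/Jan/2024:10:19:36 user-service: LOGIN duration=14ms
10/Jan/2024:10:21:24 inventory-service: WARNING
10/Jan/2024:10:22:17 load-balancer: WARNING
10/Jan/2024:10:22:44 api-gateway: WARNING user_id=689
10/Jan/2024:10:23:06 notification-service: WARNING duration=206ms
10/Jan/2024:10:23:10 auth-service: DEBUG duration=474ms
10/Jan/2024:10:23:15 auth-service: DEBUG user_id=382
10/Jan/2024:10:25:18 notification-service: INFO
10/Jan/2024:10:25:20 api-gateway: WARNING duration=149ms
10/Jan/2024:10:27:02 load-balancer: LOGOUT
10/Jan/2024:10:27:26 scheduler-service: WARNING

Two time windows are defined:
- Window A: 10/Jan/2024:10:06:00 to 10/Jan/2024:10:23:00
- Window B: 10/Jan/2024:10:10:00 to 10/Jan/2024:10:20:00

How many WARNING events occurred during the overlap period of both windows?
4

To find overlap events:

1. Window A: 10/Jan/2024:10:06:00 to 10/Jan/2024:10:23:00
2. Window B: 10/Jan/2024:10:10:00 to 10/Jan/2024:10:20:00
3. Overlap period: 10/Jan/2024:10:10:00 to 10/Jan/2024:10:20:00
4. Count WARNING events in overlap: 4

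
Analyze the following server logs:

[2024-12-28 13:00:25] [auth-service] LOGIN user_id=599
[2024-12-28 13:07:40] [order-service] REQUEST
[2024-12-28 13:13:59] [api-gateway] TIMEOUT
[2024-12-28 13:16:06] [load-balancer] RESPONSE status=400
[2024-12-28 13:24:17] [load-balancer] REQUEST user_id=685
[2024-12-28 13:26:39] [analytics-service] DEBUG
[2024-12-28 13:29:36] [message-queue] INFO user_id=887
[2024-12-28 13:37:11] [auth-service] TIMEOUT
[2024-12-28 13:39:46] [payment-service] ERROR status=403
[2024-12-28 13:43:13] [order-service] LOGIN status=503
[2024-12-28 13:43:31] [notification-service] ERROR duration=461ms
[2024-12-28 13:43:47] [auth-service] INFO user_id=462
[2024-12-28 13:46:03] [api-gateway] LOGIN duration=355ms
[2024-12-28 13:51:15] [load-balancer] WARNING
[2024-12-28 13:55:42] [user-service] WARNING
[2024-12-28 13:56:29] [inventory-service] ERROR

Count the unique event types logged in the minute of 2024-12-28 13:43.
3

To count unique event types:

1. Filter events in the minute starting at 2024-12-28 13:43
2. Extract event types from matching entries
3. Count unique types: 3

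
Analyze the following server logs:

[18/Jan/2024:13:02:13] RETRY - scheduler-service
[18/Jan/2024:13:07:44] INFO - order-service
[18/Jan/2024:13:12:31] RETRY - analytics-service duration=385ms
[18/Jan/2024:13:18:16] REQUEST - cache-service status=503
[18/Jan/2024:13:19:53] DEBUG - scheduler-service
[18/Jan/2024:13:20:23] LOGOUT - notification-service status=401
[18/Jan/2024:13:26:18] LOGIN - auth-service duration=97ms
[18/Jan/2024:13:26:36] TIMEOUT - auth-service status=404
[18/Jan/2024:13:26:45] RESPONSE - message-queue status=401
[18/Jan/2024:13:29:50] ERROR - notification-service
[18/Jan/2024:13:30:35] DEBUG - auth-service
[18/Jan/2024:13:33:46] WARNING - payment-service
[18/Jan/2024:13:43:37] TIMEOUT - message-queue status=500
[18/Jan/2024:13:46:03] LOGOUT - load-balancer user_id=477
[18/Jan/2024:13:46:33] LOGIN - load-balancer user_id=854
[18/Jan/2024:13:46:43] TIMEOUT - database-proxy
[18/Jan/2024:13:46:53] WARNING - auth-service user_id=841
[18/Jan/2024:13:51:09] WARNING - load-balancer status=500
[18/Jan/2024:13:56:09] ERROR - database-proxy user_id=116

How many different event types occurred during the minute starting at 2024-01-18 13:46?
4

To count unique event types:

1. Filter events in the minute starting at 2024-01-18 13:46
2. Extract event types from matching entries
3. Count unique types: 4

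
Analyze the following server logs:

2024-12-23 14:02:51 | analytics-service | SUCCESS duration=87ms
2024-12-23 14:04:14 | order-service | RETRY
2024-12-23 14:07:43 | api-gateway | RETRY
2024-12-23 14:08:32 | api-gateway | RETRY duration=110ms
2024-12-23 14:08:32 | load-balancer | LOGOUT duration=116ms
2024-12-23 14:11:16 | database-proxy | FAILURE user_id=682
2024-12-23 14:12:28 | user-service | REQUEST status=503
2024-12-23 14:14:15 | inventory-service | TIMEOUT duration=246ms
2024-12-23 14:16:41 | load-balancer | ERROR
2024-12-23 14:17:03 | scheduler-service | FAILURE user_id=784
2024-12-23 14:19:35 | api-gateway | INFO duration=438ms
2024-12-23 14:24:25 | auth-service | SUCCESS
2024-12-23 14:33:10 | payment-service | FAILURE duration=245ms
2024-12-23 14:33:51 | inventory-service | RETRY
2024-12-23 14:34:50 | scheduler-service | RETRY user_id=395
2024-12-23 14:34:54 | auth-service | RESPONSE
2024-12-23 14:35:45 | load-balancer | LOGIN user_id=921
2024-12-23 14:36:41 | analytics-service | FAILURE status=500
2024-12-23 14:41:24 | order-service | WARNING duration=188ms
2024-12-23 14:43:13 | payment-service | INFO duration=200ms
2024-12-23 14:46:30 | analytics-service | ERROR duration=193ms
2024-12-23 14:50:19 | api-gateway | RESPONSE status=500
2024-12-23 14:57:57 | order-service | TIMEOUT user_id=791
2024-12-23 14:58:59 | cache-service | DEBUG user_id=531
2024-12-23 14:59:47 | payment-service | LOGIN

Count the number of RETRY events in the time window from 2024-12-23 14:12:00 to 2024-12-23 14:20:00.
0

To count events in the time window:

1. Window boundaries: 2024-12-23 14:12:00 to 2024-12-23 14:20:00
2. Filter for RETRY events within this window
3. Count matching events: 0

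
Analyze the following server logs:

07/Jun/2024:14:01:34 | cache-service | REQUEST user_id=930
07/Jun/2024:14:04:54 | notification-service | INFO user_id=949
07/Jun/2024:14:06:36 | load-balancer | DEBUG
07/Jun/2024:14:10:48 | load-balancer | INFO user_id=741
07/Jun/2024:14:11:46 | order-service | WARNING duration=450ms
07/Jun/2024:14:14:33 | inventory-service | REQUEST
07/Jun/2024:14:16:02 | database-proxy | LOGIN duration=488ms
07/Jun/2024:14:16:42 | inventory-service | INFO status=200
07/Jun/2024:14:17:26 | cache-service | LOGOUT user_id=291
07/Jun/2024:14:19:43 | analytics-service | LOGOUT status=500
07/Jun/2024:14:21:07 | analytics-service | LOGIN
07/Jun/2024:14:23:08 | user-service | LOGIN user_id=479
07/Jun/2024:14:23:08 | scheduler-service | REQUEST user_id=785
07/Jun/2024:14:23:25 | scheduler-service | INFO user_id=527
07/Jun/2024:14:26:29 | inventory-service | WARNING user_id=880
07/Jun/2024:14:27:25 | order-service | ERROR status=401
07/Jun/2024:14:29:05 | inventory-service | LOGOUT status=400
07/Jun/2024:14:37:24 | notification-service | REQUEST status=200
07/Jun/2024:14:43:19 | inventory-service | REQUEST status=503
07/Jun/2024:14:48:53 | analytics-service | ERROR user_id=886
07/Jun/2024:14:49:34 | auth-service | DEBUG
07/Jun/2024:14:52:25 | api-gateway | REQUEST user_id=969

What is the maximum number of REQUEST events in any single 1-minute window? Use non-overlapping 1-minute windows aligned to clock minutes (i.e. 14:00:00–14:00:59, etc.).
1

To find the burst window:

1. Divide the log period into non-overlapping 1-minute windows starting at 14:00
2. Count REQUEST events in each window
3. Find the window with maximum count
4. Maximum events in a window: 1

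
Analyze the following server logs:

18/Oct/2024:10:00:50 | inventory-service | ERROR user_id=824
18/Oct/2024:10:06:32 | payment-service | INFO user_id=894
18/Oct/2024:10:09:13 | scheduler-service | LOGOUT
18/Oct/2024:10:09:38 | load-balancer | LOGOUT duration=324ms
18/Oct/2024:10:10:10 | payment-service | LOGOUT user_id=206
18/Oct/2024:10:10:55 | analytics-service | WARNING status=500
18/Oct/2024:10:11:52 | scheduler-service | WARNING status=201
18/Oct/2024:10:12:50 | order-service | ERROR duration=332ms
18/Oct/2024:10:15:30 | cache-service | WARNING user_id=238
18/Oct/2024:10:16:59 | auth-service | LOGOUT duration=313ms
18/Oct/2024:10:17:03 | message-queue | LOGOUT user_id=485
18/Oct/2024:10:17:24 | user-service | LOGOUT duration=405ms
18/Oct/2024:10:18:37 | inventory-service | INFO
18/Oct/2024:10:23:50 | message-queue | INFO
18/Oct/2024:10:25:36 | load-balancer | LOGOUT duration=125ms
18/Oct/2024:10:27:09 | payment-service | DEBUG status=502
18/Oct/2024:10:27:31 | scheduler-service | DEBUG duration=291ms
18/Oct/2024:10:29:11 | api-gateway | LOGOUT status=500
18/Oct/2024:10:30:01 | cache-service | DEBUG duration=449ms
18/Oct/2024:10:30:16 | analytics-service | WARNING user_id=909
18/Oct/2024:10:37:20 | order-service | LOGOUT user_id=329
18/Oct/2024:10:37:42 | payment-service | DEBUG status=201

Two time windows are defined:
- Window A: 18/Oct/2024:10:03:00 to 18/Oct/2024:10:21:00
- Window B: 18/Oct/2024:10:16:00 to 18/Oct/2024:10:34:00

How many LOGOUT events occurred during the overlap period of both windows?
3

To find overlap events:

1. Window A: 18/Oct/2024:10:03:00 to 18/Oct/2024:10:21:00
2. Window B: 18/Oct/2024:10:16:00 to 18/Oct/2024:10:34:00
3. Overlap period: 18/Oct/2024:10:16:00 to 18/Oct/2024:10:21:00
4. Count LOGOUT events in overlap: 3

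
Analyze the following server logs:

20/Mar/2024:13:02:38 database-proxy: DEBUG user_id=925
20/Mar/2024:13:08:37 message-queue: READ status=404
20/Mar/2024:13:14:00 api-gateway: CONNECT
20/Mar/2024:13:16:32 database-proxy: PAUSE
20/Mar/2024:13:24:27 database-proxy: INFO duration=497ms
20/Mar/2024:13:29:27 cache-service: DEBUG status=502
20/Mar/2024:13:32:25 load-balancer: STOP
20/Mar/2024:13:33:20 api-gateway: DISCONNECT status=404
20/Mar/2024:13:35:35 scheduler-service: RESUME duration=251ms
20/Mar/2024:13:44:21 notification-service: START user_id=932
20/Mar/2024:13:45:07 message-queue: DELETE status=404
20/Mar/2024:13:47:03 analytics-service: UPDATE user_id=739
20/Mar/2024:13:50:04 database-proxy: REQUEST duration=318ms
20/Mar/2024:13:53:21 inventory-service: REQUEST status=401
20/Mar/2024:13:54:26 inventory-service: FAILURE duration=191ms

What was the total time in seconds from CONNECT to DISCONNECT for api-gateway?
1160

To calculate state duration:

1. Find CONNECT event for api-gateway: 20/Mar/2024:13:14:00
2. Find DISCONNECT event for api-gateway: 20/Mar/2024:13:33:20
3. Calculate duration: 20/Mar/2024:13:33:20 - 20/Mar/2024:13:14:00 = 1160 seconds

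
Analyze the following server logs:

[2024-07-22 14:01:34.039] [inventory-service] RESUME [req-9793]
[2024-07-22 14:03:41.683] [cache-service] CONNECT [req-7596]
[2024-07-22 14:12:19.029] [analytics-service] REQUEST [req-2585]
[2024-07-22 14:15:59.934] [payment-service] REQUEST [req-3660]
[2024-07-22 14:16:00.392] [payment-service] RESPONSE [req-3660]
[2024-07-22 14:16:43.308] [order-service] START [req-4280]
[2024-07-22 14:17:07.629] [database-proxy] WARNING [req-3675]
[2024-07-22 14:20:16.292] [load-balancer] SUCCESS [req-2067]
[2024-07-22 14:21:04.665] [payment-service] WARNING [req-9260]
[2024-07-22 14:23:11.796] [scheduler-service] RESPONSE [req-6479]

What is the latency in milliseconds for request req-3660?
458

To calculate latency:

1. Find REQUEST with id req-3660: 2024-07-22 14:15:59.934
2. Find RESPONSE with id req-3660: 2024-07-22 14:16:00.392
3. Latency: 2024-07-22 14:16:00.392 - 2024-07-22 14:15:59.934 = 458ms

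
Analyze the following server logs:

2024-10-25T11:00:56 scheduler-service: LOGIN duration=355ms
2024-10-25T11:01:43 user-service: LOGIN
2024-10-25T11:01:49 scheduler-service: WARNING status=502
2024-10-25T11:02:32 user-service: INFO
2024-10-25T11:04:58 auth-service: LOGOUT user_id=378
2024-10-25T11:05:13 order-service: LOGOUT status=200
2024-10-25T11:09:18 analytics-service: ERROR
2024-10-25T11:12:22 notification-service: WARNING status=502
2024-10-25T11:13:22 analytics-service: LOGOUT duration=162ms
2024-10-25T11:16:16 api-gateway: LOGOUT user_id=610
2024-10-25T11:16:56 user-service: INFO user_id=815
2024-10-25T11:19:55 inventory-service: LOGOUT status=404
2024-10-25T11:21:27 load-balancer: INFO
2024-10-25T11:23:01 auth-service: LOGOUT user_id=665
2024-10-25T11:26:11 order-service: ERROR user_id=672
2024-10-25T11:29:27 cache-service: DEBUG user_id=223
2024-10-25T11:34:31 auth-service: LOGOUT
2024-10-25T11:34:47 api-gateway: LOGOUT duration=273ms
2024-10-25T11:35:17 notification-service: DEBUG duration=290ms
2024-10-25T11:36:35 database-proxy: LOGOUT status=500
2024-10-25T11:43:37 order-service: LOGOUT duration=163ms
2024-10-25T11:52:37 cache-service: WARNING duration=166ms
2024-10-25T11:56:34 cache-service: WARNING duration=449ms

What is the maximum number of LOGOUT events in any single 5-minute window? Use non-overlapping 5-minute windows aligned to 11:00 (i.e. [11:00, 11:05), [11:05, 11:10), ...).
2

To find the burst window:

1. Divide the log period into non-overlapping 5-minute windows starting at 11:00
2. Count LOGOUT events in each window
3. Find the window with maximum count
4. Maximum events in a window: 2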